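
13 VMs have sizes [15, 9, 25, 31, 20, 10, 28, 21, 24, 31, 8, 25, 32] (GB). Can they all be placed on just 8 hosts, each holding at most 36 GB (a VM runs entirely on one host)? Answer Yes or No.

Total = 279 GB; ⌈279/36⌉ = 8.
9 VMs each exceed half the capacity and cannot share a host, forcing at least 9 hosts.
At least 9 hosts are required, but only 8 are allowed.

No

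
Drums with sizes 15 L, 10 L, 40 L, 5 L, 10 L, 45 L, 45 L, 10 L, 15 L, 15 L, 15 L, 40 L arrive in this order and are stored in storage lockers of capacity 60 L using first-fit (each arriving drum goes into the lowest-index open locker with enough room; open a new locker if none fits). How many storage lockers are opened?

5

  15 → locker 1 (new)  [load 15/60]
  10 → locker 1  [load 25/60]
  40 → locker 2 (new)  [load 40/60]
  5 → locker 1  [load 30/60]
  10 → locker 1  [load 40/60]
  45 → locker 3 (new)  [load 45/60]
  45 → locker 4 (new)  [load 45/60]
  10 → locker 1  [load 50/60]
  15 → locker 2  [load 55/60]
  15 → locker 3  [load 60/60]
  15 → locker 4  [load 60/60]
  40 → locker 5 (new)  [load 40/60]
5 storage lockers opened.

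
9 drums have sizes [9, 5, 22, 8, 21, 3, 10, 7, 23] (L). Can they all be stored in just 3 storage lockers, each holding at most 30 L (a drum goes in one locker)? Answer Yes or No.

Total = 108 L; ⌈108/30⌉ = 4.
At least 4 storage lockers are required, but only 3 are allowed.

No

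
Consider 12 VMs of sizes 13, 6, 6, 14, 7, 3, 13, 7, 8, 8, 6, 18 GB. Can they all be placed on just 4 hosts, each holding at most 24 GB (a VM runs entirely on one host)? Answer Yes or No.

No

Total = 109 GB; ⌈109/24⌉ = 5.
At least 5 hosts are required, but only 4 are allowed.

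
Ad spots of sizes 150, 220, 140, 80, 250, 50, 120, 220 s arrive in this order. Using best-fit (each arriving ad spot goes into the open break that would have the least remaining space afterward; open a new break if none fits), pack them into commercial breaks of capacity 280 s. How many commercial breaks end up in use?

5

  150 → break 1 (new)  [load 150/280]
  220 → break 2 (new)  [load 220/280]
  140 → break 3 (new)  [load 140/280]
  80 → break 1  [load 230/280]
  250 → break 4 (new)  [load 250/280]
  50 → break 1  [load 280/280]
  120 → break 3  [load 260/280]
  220 → break 5 (new)  [load 220/280]
5 commercial breaks opened.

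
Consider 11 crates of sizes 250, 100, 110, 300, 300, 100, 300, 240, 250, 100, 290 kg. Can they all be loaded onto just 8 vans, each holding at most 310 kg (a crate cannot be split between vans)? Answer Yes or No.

Total = 2340 kg; ⌈2340/310⌉ = 8.
The bound of 8 does not rule out 8, but exhaustive search shows no assignment into 8 vans of capacity 310 kg exists — the minimum is 9.

No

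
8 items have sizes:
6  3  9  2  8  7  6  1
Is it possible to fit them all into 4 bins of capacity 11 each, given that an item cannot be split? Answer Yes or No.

No

Total = 42; ⌈42/11⌉ = 4.
5 items each exceed half the capacity and cannot share a bin, forcing at least 5 bins.
At least 5 bins are required, but only 4 are allowed.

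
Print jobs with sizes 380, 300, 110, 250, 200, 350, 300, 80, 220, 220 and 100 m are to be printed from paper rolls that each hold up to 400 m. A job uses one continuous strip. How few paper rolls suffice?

8

Total = 380 + 350 + 300 + 300 + 250 + 220 + 220 + 200 + 110 + 100 + 80 = 2510 m.
Lower bound: ⌈2510/400⌉ = 7 paper rolls.
A packing using 8 paper rolls:
  roll 1: 380 = 380
  roll 2: 350 = 350
  roll 3: 300 + 100 = 400
  roll 4: 300 + 80 = 380
  roll 5: 250 + 110 = 360
  roll 6: 220 = 220
  roll 7: 220 = 220
  roll 8: 200 = 200
No arrangement into 7 paper rolls stays within capacity, so 8 is optimal.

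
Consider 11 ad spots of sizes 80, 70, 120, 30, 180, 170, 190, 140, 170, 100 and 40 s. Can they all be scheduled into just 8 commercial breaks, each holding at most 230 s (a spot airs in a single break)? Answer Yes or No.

A valid assignment using 7 commercial breaks:
  break 1: 190 + 40 = 230
  break 2: 180 + 30 = 210
  break 3: 170 = 170
  break 4: 170 = 170
  break 5: 140 + 80 = 220
  break 6: 120 + 100 = 220
  break 7: 70 = 70
That uses only 7 ≤ 8, so 8 commercial breaks are enough.

Yes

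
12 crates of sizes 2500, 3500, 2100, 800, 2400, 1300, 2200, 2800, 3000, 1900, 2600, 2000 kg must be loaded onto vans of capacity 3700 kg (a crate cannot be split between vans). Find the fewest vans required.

Total = 3500 + 3000 + 2800 + 2600 + 2500 + 2400 + 2200 + 2100 + 2000 + 1900 + 1300 + 800 = 27100 kg.
Lower bound: ⌈27100/3700⌉ = 8 vans.
Also, 10 crates each exceed 1850 kg, and no two of those can share a van, so at least 10 vans are needed.
A packing using 10 vans:
  van 1: 3500 = 3500
  van 2: 3000 = 3000
  van 3: 2800 + 800 = 3600
  van 4: 2600 = 2600
  van 5: 2500 = 2500
  van 6: 2400 + 1300 = 3700
  van 7: 2200 = 2200
  van 8: 2100 = 2100
  van 9: 2000 = 2000
  van 10: 1900 = 1900
This matches the lower bound, so 10 is optimal.

10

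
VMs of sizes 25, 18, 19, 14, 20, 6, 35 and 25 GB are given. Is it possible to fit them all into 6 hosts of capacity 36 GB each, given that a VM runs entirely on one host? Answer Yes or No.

Yes

A valid assignment using 6 hosts:
  host 1: 35 = 35
  host 2: 25 + 6 = 31
  host 3: 25 = 25
  host 4: 20 + 14 = 34
  host 5: 19 = 19
  host 6: 18 = 18
Every load is within 36 GB, so 6 hosts suffice.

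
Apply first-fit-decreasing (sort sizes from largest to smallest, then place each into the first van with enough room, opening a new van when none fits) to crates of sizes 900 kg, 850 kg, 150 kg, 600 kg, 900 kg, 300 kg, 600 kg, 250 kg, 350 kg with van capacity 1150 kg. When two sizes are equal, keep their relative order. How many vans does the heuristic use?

Sorted descending: 900, 900, 850, 600, 600, 350, 300, 250, 150.
  900 → van 1 (new)  [load 900/1150]
  900 → van 2 (new)  [load 900/1150]
  850 → van 3 (new)  [load 850/1150]
  600 → van 4 (new)  [load 600/1150]
  600 → van 5 (new)  [load 600/1150]
  350 → van 4  [load 950/1150]
  300 → van 3  [load 1150/1150]
  250 → van 1  [load 1150/1150]
  150 → van 2  [load 1050/1150]
5 vans opened.

5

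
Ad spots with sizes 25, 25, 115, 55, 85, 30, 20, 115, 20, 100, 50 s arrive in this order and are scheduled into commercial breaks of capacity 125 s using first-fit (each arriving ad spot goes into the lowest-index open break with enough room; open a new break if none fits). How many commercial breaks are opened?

  25 → break 1 (new)  [load 25/125]
  25 → break 1  [load 50/125]
  115 → break 2 (new)  [load 115/125]
  55 → break 1  [load 105/125]
  85 → break 3 (new)  [load 85/125]
  30 → break 3  [load 115/125]
  20 → break 1  [load 125/125]
  115 → break 4 (new)  [load 115/125]
  20 → break 5 (new)  [load 20/125]
  100 → break 5  [load 120/125]
  50 → break 6 (new)  [load 50/125]
6 commercial breaks opened.

6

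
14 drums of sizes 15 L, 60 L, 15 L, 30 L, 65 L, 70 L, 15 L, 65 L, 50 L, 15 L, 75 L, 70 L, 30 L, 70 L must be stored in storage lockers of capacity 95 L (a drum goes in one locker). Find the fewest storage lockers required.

Total = 75 + 70 + 70 + 70 + 65 + 65 + 60 + 50 + 30 + 30 + 15 + 15 + 15 + 15 = 645 L.
Lower bound: ⌈645/95⌉ = 7 storage lockers.
Also, 8 drums each exceed 95/2 L, and no two of those can share a locker, so at least 8 storage lockers are needed.
A packing using 8 storage lockers:
  locker 1: 75 + 15 = 90
  locker 2: 70 + 15 = 85
  locker 3: 70 + 15 = 85
  locker 4: 70 + 15 = 85
  locker 5: 65 + 30 = 95
  locker 6: 65 + 30 = 95
  locker 7: 60 = 60
  locker 8: 50 = 50
This matches the lower bound, so 8 is optimal.

8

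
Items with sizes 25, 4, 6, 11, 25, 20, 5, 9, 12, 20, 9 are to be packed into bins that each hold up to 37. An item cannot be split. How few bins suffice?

5

Total = 25 + 25 + 20 + 20 + 12 + 11 + 9 + 9 + 6 + 5 + 4 = 146.
Lower bound: ⌈146/37⌉ = 4 bins.
A packing using 5 bins:
  bin 1: 25 + 12 = 37
  bin 2: 25 + 11 = 36
  bin 3: 20 + 9 + 6 = 35
  bin 4: 20 + 9 + 5 = 34
  bin 5: 4 = 4
No arrangement into 4 bins stays within capacity, so 5 is optimal.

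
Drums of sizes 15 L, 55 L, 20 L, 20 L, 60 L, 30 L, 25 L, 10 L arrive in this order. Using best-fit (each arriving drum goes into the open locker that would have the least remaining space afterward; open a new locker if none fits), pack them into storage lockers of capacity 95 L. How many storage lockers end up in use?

  15 → locker 1 (new)  [load 15/95]
  55 → locker 1  [load 70/95]
  20 → locker 1  [load 90/95]
  20 → locker 2 (new)  [load 20/95]
  60 → locker 2  [load 80/95]
  30 → locker 3 (new)  [load 30/95]
  25 → locker 3  [load 55/95]
  10 → locker 2  [load 90/95]
3 storage lockers opened.

3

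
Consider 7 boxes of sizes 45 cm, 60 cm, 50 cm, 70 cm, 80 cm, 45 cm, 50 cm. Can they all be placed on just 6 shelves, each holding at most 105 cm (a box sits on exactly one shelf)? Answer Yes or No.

A valid assignment using 5 shelves:
  shelf 1: 80 = 80
  shelf 2: 70 = 70
  shelf 3: 60 + 45 = 105
  shelf 4: 50 + 50 = 100
  shelf 5: 45 = 45
That uses only 5 ≤ 6, so 6 shelves are enough.

Yes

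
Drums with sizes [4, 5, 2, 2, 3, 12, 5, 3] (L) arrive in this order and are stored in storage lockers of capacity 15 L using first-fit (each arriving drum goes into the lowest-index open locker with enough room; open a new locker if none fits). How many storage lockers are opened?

  4 → locker 1 (new)  [load 4/15]
  5 → locker 1  [load 9/15]
  2 → locker 1  [load 11/15]
  2 → locker 1  [load 13/15]
  3 → locker 2 (new)  [load 3/15]
  12 → locker 2  [load 15/15]
  5 → locker 3 (new)  [load 5/15]
  3 → locker 3  [load 8/15]
3 storage lockers opened.

3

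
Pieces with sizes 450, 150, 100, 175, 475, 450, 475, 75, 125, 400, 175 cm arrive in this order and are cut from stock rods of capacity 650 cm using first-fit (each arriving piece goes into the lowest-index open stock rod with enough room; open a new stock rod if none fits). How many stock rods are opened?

  450 → stock rod 1 (new)  [load 450/650]
  150 → stock rod 1  [load 600/650]
  100 → stock rod 2 (new)  [load 100/650]
  175 → stock rod 2  [load 275/650]
  475 → stock rod 3 (new)  [load 475/650]
  450 → stock rod 4 (new)  [load 450/650]
  475 → stock rod 5 (new)  [load 475/650]
  75 → stock rod 2  [load 350/650]
  125 → stock rod 2  [load 475/650]
  400 → stock rod 6 (new)  [load 400/650]
  175 → stock rod 2  [load 650/650]
6 stock rods opened.

6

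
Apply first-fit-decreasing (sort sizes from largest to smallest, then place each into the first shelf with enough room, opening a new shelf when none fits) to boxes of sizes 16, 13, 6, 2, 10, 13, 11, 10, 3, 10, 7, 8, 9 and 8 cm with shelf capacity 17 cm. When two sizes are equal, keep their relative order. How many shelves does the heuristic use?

9

Sorted descending: 16, 13, 13, 11, 10, 10, 10, 9, 8, 8, 7, 6, 3, 2.
  16 → shelf 1 (new)  [load 16/17]
  13 → shelf 2 (new)  [load 13/17]
  13 → shelf 3 (new)  [load 13/17]
  11 → shelf 4 (new)  [load 11/17]
  10 → shelf 5 (new)  [load 10/17]
  10 → shelf 6 (new)  [load 10/17]
  10 → shelf 7 (new)  [load 10/17]
  9 → shelf 8 (new)  [load 9/17]
  8 → shelf 8  [load 17/17]
  8 → shelf 9 (new)  [load 8/17]
  7 → shelf 5  [load 17/17]
  6 → shelf 4  [load 17/17]
  3 → shelf 2  [load 16/17]
  2 → shelf 3  [load 15/17]
9 shelves opened.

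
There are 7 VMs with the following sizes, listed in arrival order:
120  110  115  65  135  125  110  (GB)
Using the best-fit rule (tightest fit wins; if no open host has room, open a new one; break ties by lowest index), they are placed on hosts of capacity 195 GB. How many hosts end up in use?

  120 → host 1 (new)  [load 120/195]
  110 → host 2 (new)  [load 110/195]
  115 → host 3 (new)  [load 115/195]
  65 → host 1  [load 185/195]
  135 → host 4 (new)  [load 135/195]
  125 → host 5 (new)  [load 125/195]
  110 → host 6 (new)  [load 110/195]
6 hosts opened.

6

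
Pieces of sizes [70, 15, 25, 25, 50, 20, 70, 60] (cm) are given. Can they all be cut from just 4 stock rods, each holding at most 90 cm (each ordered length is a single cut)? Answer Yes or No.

Yes

A valid assignment using 4 stock rods:
  stock rod 1: 70 + 20 = 90
  stock rod 2: 70 + 15 = 85
  stock rod 3: 60 + 25 = 85
  stock rod 4: 50 + 25 = 75
Every load is within 90 cm, so 4 stock rods suffice.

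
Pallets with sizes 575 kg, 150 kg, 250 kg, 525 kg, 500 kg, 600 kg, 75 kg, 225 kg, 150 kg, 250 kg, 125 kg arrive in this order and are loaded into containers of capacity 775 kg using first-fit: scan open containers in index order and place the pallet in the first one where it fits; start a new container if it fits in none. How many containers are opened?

  575 → container 1 (new)  [load 575/775]
  150 → container 1  [load 725/775]
  250 → container 2 (new)  [load 250/775]
  525 → container 2  [load 775/775]
  500 → container 3 (new)  [load 500/775]
  600 → container 4 (new)  [load 600/775]
  75 → container 3  [load 575/775]
  225 → container 5 (new)  [load 225/775]
  150 → container 3  [load 725/775]
  250 → container 5  [load 475/775]
  125 → container 4  [load 725/775]
5 containers opened.

5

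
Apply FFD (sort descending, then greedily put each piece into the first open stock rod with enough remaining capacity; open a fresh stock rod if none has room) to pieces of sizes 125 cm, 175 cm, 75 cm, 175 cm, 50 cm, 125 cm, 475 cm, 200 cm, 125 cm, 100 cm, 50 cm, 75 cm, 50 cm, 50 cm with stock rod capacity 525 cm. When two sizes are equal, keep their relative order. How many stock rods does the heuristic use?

4

Sorted descending: 475, 200, 175, 175, 125, 125, 125, 100, 75, 75, 50, 50, 50, 50.
  475 → stock rod 1 (new)  [load 475/525]
  200 → stock rod 2 (new)  [load 200/525]
  175 → stock rod 2  [load 375/525]
  175 → stock rod 3 (new)  [load 175/525]
  125 → stock rod 2  [load 500/525]
  125 → stock rod 3  [load 300/525]
  125 → stock rod 3  [load 425/525]
  100 → stock rod 3  [load 525/525]
  75 → stock rod 4 (new)  [load 75/525]
  75 → stock rod 4  [load 150/525]
  50 → stock rod 1  [load 525/525]
  50 → stock rod 4  [load 200/525]
  50 → stock rod 4  [load 250/525]
  50 → stock rod 4  [load 300/525]
4 stock rods opened.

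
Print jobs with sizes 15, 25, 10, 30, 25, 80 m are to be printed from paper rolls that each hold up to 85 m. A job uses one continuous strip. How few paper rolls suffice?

3

Total = 80 + 30 + 25 + 25 + 15 + 10 = 185 m.
Lower bound: ⌈185/85⌉ = 3 paper rolls.
A packing using 3 paper rolls:
  roll 1: 80 = 80
  roll 2: 30 + 25 + 25 = 80
  roll 3: 15 + 10 = 25
This matches the lower bound, so 3 is optimal.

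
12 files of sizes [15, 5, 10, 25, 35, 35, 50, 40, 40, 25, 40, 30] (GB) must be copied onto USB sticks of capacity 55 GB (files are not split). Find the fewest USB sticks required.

8

Total = 50 + 40 + 40 + 40 + 35 + 35 + 30 + 25 + 25 + 15 + 10 + 5 = 350 GB.
Lower bound: ⌈350/55⌉ = 7 USB sticks.
A packing using 8 USB sticks:
  USB stick 1: 50 + 5 = 55
  USB stick 2: 40 + 15 = 55
  USB stick 3: 40 + 10 = 50
  USB stick 4: 40 = 40
  USB stick 5: 35 = 35
  USB stick 6: 35 = 35
  USB stick 7: 30 + 25 = 55
  USB stick 8: 25 = 25
No arrangement into 7 USB sticks stays within capacity, so 8 is optimal.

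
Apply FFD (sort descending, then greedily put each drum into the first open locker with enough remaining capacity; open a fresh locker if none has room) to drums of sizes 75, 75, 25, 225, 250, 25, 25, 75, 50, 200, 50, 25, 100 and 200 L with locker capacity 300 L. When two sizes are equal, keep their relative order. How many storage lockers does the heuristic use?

Sorted descending: 250, 225, 200, 200, 100, 75, 75, 75, 50, 50, 25, 25, 25, 25.
  250 → locker 1 (new)  [load 250/300]
  225 → locker 2 (new)  [load 225/300]
  200 → locker 3 (new)  [load 200/300]
  200 → locker 4 (new)  [load 200/300]
  100 → locker 3  [load 300/300]
  75 → locker 2  [load 300/300]
  75 → locker 4  [load 275/300]
  75 → locker 5 (new)  [load 75/300]
  50 → locker 1  [load 300/300]
  50 → locker 5  [load 125/300]
  25 → locker 4  [load 300/300]
  25 → locker 5  [load 150/300]
  25 → locker 5  [load 175/300]
  25 → locker 5  [load 200/300]
5 storage lockers opened.

5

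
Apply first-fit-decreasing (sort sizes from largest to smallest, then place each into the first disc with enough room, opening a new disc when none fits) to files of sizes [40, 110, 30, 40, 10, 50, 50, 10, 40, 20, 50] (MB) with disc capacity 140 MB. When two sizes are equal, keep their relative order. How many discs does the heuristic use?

Sorted descending: 110, 50, 50, 50, 40, 40, 40, 30, 20, 10, 10.
  110 → disc 1 (new)  [load 110/140]
  50 → disc 2 (new)  [load 50/140]
  50 → disc 2  [load 100/140]
  50 → disc 3 (new)  [load 50/140]
  40 → disc 2  [load 140/140]
  40 → disc 3  [load 90/140]
  40 → disc 3  [load 130/140]
  30 → disc 1  [load 140/140]
  20 → disc 4 (new)  [load 20/140]
  10 → disc 3  [load 140/140]
  10 → disc 4  [load 30/140]
4 discs opened.

4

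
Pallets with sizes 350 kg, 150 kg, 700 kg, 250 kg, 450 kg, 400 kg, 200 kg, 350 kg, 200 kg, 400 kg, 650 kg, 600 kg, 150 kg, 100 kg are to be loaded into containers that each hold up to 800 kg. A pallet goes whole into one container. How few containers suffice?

7

Total = 700 + 650 + 600 + 450 + 400 + 400 + 350 + 350 + 250 + 200 + 200 + 150 + 150 + 100 = 4950 kg.
Lower bound: ⌈4950/800⌉ = 7 containers.
A packing using 7 containers:
  container 1: 700 + 100 = 800
  container 2: 650 + 150 = 800
  container 3: 600 + 200 = 800
  container 4: 450 + 350 = 800
  container 5: 400 + 400 = 800
  container 6: 350 + 250 + 200 = 800
  container 7: 150 = 150
This matches the lower bound, so 7 is optimal.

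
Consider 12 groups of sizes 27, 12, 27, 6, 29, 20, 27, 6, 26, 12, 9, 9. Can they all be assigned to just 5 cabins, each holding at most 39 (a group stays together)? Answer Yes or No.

Total = 210; ⌈210/39⌉ = 6.
At least 6 cabins are required, but only 5 are allowed.

No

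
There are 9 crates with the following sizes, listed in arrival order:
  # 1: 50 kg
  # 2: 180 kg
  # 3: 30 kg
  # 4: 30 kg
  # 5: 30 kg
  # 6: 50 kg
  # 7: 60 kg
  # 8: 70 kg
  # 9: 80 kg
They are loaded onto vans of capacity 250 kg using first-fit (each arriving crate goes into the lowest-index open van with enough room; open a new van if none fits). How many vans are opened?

  50 → van 1 (new)  [load 50/250]
  180 → van 1  [load 230/250]
  30 → van 2 (new)  [load 30/250]
  30 → van 2  [load 60/250]
  30 → van 2  [load 90/250]
  50 → van 2  [load 140/250]
  60 → van 2  [load 200/250]
  70 → van 3 (new)  [load 70/250]
  80 → van 3  [load 150/250]
3 vans opened.

3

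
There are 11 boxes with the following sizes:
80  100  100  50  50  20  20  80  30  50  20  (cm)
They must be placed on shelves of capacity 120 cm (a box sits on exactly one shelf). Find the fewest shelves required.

Total = 100 + 100 + 80 + 80 + 50 + 50 + 50 + 30 + 20 + 20 + 20 = 600 cm.
Lower bound: ⌈600/120⌉ = 5 shelves.
A packing using 6 shelves:
  shelf 1: 100 + 20 = 120
  shelf 2: 100 + 20 = 120
  shelf 3: 80 + 30 = 110
  shelf 4: 80 + 20 = 100
  shelf 5: 50 + 50 = 100
  shelf 6: 50 = 50
No arrangement into 5 shelves stays within capacity, so 6 is optimal.

6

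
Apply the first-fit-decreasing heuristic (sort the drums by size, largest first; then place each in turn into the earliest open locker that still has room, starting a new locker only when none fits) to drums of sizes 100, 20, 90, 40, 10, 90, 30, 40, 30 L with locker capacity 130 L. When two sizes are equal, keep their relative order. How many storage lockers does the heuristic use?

Sorted descending: 100, 90, 90, 40, 40, 30, 30, 20, 10.
  100 → locker 1 (new)  [load 100/130]
  90 → locker 2 (new)  [load 90/130]
  90 → locker 3 (new)  [load 90/130]
  40 → locker 2  [load 130/130]
  40 → locker 3  [load 130/130]
  30 → locker 1  [load 130/130]
  30 → locker 4 (new)  [load 30/130]
  20 → locker 4  [load 50/130]
  10 → locker 4  [load 60/130]
4 storage lockers opened.

4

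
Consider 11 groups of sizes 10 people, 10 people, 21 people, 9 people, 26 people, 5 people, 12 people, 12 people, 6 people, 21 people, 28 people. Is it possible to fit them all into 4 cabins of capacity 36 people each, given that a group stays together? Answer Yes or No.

No

Total = 160 people; ⌈160/36⌉ = 5.
At least 5 cabins are required, but only 4 are allowed.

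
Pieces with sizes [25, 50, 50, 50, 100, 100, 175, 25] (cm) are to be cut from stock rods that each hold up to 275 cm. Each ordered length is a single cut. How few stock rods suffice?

3

Total = 175 + 100 + 100 + 50 + 50 + 50 + 25 + 25 = 575 cm.
Lower bound: ⌈575/275⌉ = 3 stock rods.
A packing using 3 stock rods:
  stock rod 1: 175 + 100 = 275
  stock rod 2: 100 + 50 + 50 + 50 + 25 = 275
  stock rod 3: 25 = 25
This matches the lower bound, so 3 is optimal.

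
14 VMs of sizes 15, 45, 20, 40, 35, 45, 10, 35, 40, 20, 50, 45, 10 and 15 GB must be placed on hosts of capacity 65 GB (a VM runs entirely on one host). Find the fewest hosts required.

Total = 50 + 45 + 45 + 45 + 40 + 40 + 35 + 35 + 20 + 20 + 15 + 15 + 10 + 10 = 425 GB.
Lower bound: ⌈425/65⌉ = 7 hosts.
Also, 8 VMs each exceed 65/2 GB, and no two of those can share a host, so at least 8 hosts are needed.
A packing using 8 hosts:
  host 1: 50 + 15 = 65
  host 2: 45 + 20 = 65
  host 3: 45 + 20 = 65
  host 4: 45 + 15 = 60
  host 5: 40 + 10 + 10 = 60
  host 6: 40 = 40
  host 7: 35 = 35
  host 8: 35 = 35
This matches the lower bound, so 8 is optimal.

8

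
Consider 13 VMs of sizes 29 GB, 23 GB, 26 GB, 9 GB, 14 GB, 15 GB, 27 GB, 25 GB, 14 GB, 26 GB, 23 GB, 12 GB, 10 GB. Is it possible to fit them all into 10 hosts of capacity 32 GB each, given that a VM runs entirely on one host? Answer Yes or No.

A valid assignment using 10 hosts:
  host 1: 29 = 29
  host 2: 27 = 27
  host 3: 26 = 26
  host 4: 26 = 26
  host 5: 25 = 25
  host 6: 23 + 9 = 32
  host 7: 23 = 23
  host 8: 15 + 14 = 29
  host 9: 14 + 12 = 26
  host 10: 10 = 10
Every load is within 32 GB, so 10 hosts suffice.

Yes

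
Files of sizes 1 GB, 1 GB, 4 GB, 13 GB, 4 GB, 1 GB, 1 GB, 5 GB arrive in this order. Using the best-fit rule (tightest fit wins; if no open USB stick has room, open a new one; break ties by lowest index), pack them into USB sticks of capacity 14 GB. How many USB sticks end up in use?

3

  1 → USB stick 1 (new)  [load 1/14]
  1 → USB stick 1  [load 2/14]
  4 → USB stick 1  [load 6/14]
  13 → USB stick 2 (new)  [load 13/14]
  4 → USB stick 1  [load 10/14]
  1 → USB stick 2  [load 14/14]
  1 → USB stick 1  [load 11/14]
  5 → USB stick 3 (new)  [load 5/14]
3 USB sticks opened.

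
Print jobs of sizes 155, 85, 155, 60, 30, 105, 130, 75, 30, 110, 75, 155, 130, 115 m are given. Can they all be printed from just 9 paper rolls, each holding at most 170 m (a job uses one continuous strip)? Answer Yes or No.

Total = 1410 m; ⌈1410/170⌉ = 9.
The bound of 9 does not rule out 9, but exhaustive search shows no assignment into 9 paper rolls of capacity 170 m exists — the minimum is 10.

No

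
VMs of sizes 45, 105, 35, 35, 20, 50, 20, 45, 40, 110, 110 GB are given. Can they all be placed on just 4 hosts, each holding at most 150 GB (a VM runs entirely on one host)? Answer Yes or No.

No

Total = 615 GB; ⌈615/150⌉ = 5.
At least 5 hosts are required, but only 4 are allowed.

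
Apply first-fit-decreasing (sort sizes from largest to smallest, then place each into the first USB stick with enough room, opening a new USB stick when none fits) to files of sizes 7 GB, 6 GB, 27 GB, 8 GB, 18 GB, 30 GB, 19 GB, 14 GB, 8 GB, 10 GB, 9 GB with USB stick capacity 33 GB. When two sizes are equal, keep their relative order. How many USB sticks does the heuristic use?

5

Sorted descending: 30, 27, 19, 18, 14, 10, 9, 8, 8, 7, 6.
  30 → USB stick 1 (new)  [load 30/33]
  27 → USB stick 2 (new)  [load 27/33]
  19 → USB stick 3 (new)  [load 19/33]
  18 → USB stick 4 (new)  [load 18/33]
  14 → USB stick 3  [load 33/33]
  10 → USB stick 4  [load 28/33]
  9 → USB stick 5 (new)  [load 9/33]
  8 → USB stick 5  [load 17/33]
  8 → USB stick 5  [load 25/33]
  7 → USB stick 5  [load 32/33]
  6 → USB stick 2  [load 33/33]
5 USB sticks opened.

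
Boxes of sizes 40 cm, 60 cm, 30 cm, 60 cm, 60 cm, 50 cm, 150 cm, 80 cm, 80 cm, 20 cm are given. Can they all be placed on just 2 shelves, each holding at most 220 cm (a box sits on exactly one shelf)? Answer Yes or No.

Total = 630 cm; ⌈630/220⌉ = 3.
At least 3 shelves are required, but only 2 are allowed.

No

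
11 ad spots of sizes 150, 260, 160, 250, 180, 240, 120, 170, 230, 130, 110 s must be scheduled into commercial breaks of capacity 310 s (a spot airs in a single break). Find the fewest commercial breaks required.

Total = 260 + 250 + 240 + 230 + 180 + 170 + 160 + 150 + 130 + 120 + 110 = 2000 s.
Lower bound: ⌈2000/310⌉ = 7 commercial breaks.
A packing using 8 commercial breaks:
  break 1: 260 = 260
  break 2: 250 = 250
  break 3: 240 = 240
  break 4: 230 = 230
  break 5: 180 + 130 = 310
  break 6: 170 + 120 = 290
  break 7: 160 + 150 = 310
  break 8: 110 = 110
No arrangement into 7 commercial breaks stays within capacity, so 8 is optimal.

8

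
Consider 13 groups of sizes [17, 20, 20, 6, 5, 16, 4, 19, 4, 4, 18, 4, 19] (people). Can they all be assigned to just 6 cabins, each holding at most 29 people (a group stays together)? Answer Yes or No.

No

Total = 156 people; ⌈156/29⌉ = 6.
7 groups each exceed half the capacity and cannot share a cabin, forcing at least 7 cabins.
At least 7 cabins are required, but only 6 are allowed.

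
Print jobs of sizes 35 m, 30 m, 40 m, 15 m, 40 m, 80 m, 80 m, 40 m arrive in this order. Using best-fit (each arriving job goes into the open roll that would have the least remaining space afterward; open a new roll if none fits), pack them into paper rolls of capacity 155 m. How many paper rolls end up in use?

  35 → roll 1 (new)  [load 35/155]
  30 → roll 1  [load 65/155]
  40 → roll 1  [load 105/155]
  15 → roll 1  [load 120/155]
  40 → roll 2 (new)  [load 40/155]
  80 → roll 2  [load 120/155]
  80 → roll 3 (new)  [load 80/155]
  40 → roll 3  [load 120/155]
3 paper rolls opened.

3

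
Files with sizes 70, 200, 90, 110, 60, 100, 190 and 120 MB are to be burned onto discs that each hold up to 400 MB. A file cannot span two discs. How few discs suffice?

3

Total = 200 + 190 + 120 + 110 + 100 + 90 + 70 + 60 = 940 MB.
Lower bound: ⌈940/400⌉ = 3 discs.
A packing using 3 discs:
  disc 1: 200 + 190 = 390
  disc 2: 120 + 110 + 100 + 70 = 400
  disc 3: 90 + 60 = 150
This matches the lower bound, so 3 is optimal.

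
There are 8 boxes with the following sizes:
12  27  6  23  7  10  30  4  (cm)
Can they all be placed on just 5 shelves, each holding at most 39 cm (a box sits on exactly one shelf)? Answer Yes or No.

A valid assignment using 4 shelves:
  shelf 1: 30 + 7 = 37
  shelf 2: 27 + 12 = 39
  shelf 3: 23 + 10 + 6 = 39
  shelf 4: 4 = 4
That uses only 4 ≤ 5, so 5 shelves are enough.

Yes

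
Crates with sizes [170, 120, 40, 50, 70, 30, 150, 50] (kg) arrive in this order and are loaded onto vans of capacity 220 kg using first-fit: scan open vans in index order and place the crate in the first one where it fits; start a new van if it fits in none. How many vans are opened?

4

  170 → van 1 (new)  [load 170/220]
  120 → van 2 (new)  [load 120/220]
  40 → van 1  [load 210/220]
  50 → van 2  [load 170/220]
  70 → van 3 (new)  [load 70/220]
  30 → van 2  [load 200/220]
  150 → van 3  [load 220/220]
  50 → van 4 (new)  [load 50/220]
4 vans opened.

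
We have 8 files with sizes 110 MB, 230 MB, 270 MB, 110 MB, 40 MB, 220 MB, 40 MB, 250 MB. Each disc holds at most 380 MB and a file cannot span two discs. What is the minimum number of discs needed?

Total = 270 + 250 + 230 + 220 + 110 + 110 + 40 + 40 = 1270 MB.
Lower bound: ⌈1270/380⌉ = 4 discs.
A packing using 4 discs:
  disc 1: 270 + 110 = 380
  disc 2: 250 + 110 = 360
  disc 3: 230 + 40 + 40 = 310
  disc 4: 220 = 220
This matches the lower bound, so 4 is optimal.

4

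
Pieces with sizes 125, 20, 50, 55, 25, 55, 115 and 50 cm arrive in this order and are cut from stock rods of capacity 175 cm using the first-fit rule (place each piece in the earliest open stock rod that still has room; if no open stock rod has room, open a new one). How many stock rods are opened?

  125 → stock rod 1 (new)  [load 125/175]
  20 → stock rod 1  [load 145/175]
  50 → stock rod 2 (new)  [load 50/175]
  55 → stock rod 2  [load 105/175]
  25 → stock rod 1  [load 170/175]
  55 → stock rod 2  [load 160/175]
  115 → stock rod 3 (new)  [load 115/175]
  50 → stock rod 3  [load 165/175]
3 stock rods opened.

3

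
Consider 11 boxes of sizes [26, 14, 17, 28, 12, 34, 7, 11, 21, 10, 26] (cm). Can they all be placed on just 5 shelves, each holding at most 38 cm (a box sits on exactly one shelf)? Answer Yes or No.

No

Total = 206 cm; ⌈206/38⌉ = 6.
At least 6 shelves are required, but only 5 are allowed.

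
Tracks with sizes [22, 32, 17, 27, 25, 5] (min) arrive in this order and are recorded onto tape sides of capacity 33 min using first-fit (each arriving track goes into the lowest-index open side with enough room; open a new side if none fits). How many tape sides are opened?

  22 → side 1 (new)  [load 22/33]
  32 → side 2 (new)  [load 32/33]
  17 → side 3 (new)  [load 17/33]
  27 → side 4 (new)  [load 27/33]
  25 → side 5 (new)  [load 25/33]
  5 → side 1  [load 27/33]
5 tape sides opened.

5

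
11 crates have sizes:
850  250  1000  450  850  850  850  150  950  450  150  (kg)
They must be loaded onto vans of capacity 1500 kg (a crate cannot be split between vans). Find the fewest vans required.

6

Total = 1000 + 950 + 850 + 850 + 850 + 850 + 450 + 450 + 250 + 150 + 150 = 6800 kg.
Lower bound: ⌈6800/1500⌉ = 5 vans.
Also, 6 crates each exceed 750 kg, and no two of those can share a van, so at least 6 vans are needed.
A packing using 6 vans:
  van 1: 1000 + 450 = 1450
  van 2: 950 + 450 = 1400
  van 3: 850 + 250 + 150 + 150 = 1400
  van 4: 850 = 850
  van 5: 850 = 850
  van 6: 850 = 850
This matches the lower bound, so 6 is optimal.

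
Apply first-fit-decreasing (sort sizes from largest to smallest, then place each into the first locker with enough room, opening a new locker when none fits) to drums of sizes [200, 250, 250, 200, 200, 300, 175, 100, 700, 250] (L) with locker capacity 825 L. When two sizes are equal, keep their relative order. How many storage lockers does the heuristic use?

4

Sorted descending: 700, 300, 250, 250, 250, 200, 200, 200, 175, 100.
  700 → locker 1 (new)  [load 700/825]
  300 → locker 2 (new)  [load 300/825]
  250 → locker 2  [load 550/825]
  250 → locker 2  [load 800/825]
  250 → locker 3 (new)  [load 250/825]
  200 → locker 3  [load 450/825]
  200 → locker 3  [load 650/825]
  200 → locker 4 (new)  [load 200/825]
  175 → locker 3  [load 825/825]
  100 → locker 1  [load 800/825]
4 storage lockers opened.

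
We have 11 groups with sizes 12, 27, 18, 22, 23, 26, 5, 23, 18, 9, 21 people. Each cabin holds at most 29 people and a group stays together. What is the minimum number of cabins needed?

9

Total = 27 + 26 + 23 + 23 + 22 + 21 + 18 + 18 + 12 + 9 + 5 = 204 people.
Lower bound: ⌈204/29⌉ = 8 cabins.
A packing using 9 cabins:
  cabin 1: 27 = 27
  cabin 2: 26 = 26
  cabin 3: 23 + 5 = 28
  cabin 4: 23 = 23
  cabin 5: 22 = 22
  cabin 6: 21 = 21
  cabin 7: 18 + 9 = 27
  cabin 8: 18 = 18
  cabin 9: 12 = 12
No arrangement into 8 cabins stays within capacity, so 9 is optimal.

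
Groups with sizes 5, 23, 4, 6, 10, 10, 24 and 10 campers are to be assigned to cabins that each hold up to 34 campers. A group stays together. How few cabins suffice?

3

Total = 24 + 23 + 10 + 10 + 10 + 6 + 5 + 4 = 92 campers.
Lower bound: ⌈92/34⌉ = 3 cabins.
A packing using 3 cabins:
  cabin 1: 24 + 10 = 34
  cabin 2: 23 + 10 = 33
  cabin 3: 10 + 6 + 5 + 4 = 25
This matches the lower bound, so 3 is optimal.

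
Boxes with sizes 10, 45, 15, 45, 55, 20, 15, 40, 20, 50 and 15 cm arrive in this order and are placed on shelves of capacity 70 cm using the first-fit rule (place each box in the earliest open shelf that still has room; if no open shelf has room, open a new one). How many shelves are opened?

  10 → shelf 1 (new)  [load 10/70]
  45 → shelf 1  [load 55/70]
  15 → shelf 1  [load 70/70]
  45 → shelf 2 (new)  [load 45/70]
  55 → shelf 3 (new)  [load 55/70]
  20 → shelf 2  [load 65/70]
  15 → shelf 3  [load 70/70]
  40 → shelf 4 (new)  [load 40/70]
  20 → shelf 4  [load 60/70]
  50 → shelf 5 (new)  [load 50/70]
  15 → shelf 5  [load 65/70]
5 shelves opened.

5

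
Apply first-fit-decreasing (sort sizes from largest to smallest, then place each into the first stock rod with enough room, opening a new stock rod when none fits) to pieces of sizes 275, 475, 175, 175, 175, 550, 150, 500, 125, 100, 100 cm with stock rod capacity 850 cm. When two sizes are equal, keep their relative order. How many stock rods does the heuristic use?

4

Sorted descending: 550, 500, 475, 275, 175, 175, 175, 150, 125, 100, 100.
  550 → stock rod 1 (new)  [load 550/850]
  500 → stock rod 2 (new)  [load 500/850]
  475 → stock rod 3 (new)  [load 475/850]
  275 → stock rod 1  [load 825/850]
  175 → stock rod 2  [load 675/850]
  175 → stock rod 2  [load 850/850]
  175 → stock rod 3  [load 650/850]
  150 → stock rod 3  [load 800/850]
  125 → stock rod 4 (new)  [load 125/850]
  100 → stock rod 4  [load 225/850]
  100 → stock rod 4  [load 325/850]
4 stock rods opened.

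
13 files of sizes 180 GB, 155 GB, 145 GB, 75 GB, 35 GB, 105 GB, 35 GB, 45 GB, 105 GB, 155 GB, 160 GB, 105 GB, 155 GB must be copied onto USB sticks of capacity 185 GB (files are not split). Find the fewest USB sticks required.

Total = 180 + 160 + 155 + 155 + 155 + 145 + 105 + 105 + 105 + 75 + 45 + 35 + 35 = 1455 GB.
Lower bound: ⌈1455/185⌉ = 8 USB sticks.
Also, 9 files each exceed 185/2 GB, and no two of those can share a USB stick, so at least 9 USB sticks are needed.
A packing using 9 USB sticks:
  USB stick 1: 180 = 180
  USB stick 2: 160 = 160
  USB stick 3: 155 = 155
  USB stick 4: 155 = 155
  USB stick 5: 155 = 155
  USB stick 6: 145 + 35 = 180
  USB stick 7: 105 + 75 = 180
  USB stick 8: 105 + 45 + 35 = 185
  USB stick 9: 105 = 105
This matches the lower bound, so 9 is optimal.

9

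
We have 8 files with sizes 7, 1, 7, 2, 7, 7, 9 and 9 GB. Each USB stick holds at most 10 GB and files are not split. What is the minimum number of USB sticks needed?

Total = 9 + 9 + 7 + 7 + 7 + 7 + 2 + 1 = 49 GB.
Lower bound: ⌈49/10⌉ = 5 USB sticks.
Also, 6 files each exceed 5 GB, and no two of those can share a USB stick, so at least 6 USB sticks are needed.
A packing using 6 USB sticks:
  USB stick 1: 9 + 1 = 10
  USB stick 2: 9 = 9
  USB stick 3: 7 + 2 = 9
  USB stick 4: 7 = 7
  USB stick 5: 7 = 7
  USB stick 6: 7 = 7
This matches the lower bound, so 6 is optimal.

6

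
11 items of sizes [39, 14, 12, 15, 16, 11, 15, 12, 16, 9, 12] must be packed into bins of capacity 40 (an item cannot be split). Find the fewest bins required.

5

Total = 39 + 16 + 16 + 15 + 15 + 14 + 12 + 12 + 12 + 11 + 9 = 171.
Lower bound: ⌈171/40⌉ = 5 bins.
A packing using 5 bins:
  bin 1: 39 = 39
  bin 2: 16 + 16 = 32
  bin 3: 15 + 15 + 9 = 39
  bin 4: 14 + 12 + 12 = 38
  bin 5: 12 + 11 = 23
This matches the lower bound, so 5 is optimal.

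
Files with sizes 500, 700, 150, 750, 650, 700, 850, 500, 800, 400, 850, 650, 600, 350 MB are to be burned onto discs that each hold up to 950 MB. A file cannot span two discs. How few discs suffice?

Total = 850 + 850 + 800 + 750 + 700 + 700 + 650 + 650 + 600 + 500 + 500 + 400 + 350 + 150 = 8450 MB.
Lower bound: ⌈8450/950⌉ = 9 discs.
Also, 11 files each exceed 475 MB, and no two of those can share a disc, so at least 11 discs are needed.
A packing using 11 discs:
  disc 1: 850 = 850
  disc 2: 850 = 850
  disc 3: 800 + 150 = 950
  disc 4: 750 = 750
  disc 5: 700 = 700
  disc 6: 700 = 700
  disc 7: 650 = 650
  disc 8: 650 = 650
  disc 9: 600 + 350 = 950
  disc 10: 500 + 400 = 900
  disc 11: 500 = 500
This matches the lower bound, so 11 is optimal.

11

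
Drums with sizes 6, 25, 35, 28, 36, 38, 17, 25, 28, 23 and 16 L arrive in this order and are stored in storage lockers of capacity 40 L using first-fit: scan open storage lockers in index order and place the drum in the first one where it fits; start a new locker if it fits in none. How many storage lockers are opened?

9

  6 → locker 1 (new)  [load 6/40]
  25 → locker 1  [load 31/40]
  35 → locker 2 (new)  [load 35/40]
  28 → locker 3 (new)  [load 28/40]
  36 → locker 4 (new)  [load 36/40]
  38 → locker 5 (new)  [load 38/40]
  17 → locker 6 (new)  [load 17/40]
  25 → locker 7 (new)  [load 25/40]
  28 → locker 8 (new)  [load 28/40]
  23 → locker 6  [load 40/40]
  16 → locker 9 (new)  [load 16/40]
9 storage lockers opened.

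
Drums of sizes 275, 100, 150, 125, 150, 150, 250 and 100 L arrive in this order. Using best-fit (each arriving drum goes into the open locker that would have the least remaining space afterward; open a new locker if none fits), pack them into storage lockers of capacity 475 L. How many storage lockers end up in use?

3

  275 → locker 1 (new)  [load 275/475]
  100 → locker 1  [load 375/475]
  150 → locker 2 (new)  [load 150/475]
  125 → locker 2  [load 275/475]
  150 → locker 2  [load 425/475]
  150 → locker 3 (new)  [load 150/475]
  250 → locker 3  [load 400/475]
  100 → locker 1  [load 475/475]
3 storage lockers opened.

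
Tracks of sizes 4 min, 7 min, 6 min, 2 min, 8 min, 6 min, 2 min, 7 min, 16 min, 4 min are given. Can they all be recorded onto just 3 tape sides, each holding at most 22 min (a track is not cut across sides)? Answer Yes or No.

A valid assignment using 3 tape sides:
  side 1: 16 + 6 = 22
  side 2: 8 + 7 + 7 = 22
  side 3: 6 + 4 + 4 + 2 + 2 = 18
Every load is within 22 min, so 3 tape sides suffice.

Yes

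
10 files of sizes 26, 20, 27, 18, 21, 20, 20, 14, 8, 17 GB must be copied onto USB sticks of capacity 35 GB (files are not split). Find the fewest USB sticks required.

7

Total = 27 + 26 + 21 + 20 + 20 + 20 + 18 + 17 + 14 + 8 = 191 GB.
Lower bound: ⌈191/35⌉ = 6 USB sticks.
Also, 7 files each exceed 35/2 GB, and no two of those can share a USB stick, so at least 7 USB sticks are needed.
A packing using 7 USB sticks:
  USB stick 1: 27 + 8 = 35
  USB stick 2: 26 = 26
  USB stick 3: 21 + 14 = 35
  USB stick 4: 20 = 20
  USB stick 5: 20 = 20
  USB stick 6: 20 = 20
  USB stick 7: 18 + 17 = 35
This matches the lower bound, so 7 is optimal.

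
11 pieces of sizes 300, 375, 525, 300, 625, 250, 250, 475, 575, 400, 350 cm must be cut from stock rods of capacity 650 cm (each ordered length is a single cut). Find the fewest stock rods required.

Total = 625 + 575 + 525 + 475 + 400 + 375 + 350 + 300 + 300 + 250 + 250 = 4425 cm.
Lower bound: ⌈4425/650⌉ = 7 stock rods.
A packing using 8 stock rods:
  stock rod 1: 625 = 625
  stock rod 2: 575 = 575
  stock rod 3: 525 = 525
  stock rod 4: 475 = 475
  stock rod 5: 400 + 250 = 650
  stock rod 6: 375 + 250 = 625
  stock rod 7: 350 + 300 = 650
  stock rod 8: 300 = 300
No arrangement into 7 stock rods stays within capacity, so 8 is optimal.

8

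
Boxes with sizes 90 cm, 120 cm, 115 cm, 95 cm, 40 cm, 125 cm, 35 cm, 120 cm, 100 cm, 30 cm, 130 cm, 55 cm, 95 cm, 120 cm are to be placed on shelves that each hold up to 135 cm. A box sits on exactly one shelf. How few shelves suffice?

Total = 130 + 125 + 120 + 120 + 120 + 115 + 100 + 95 + 95 + 90 + 55 + 40 + 35 + 30 = 1270 cm.
Lower bound: ⌈1270/135⌉ = 10 shelves.
A packing using 11 shelves:
  shelf 1: 130 = 130
  shelf 2: 125 = 125
  shelf 3: 120 = 120
  shelf 4: 120 = 120
  shelf 5: 120 = 120
  shelf 6: 115 = 115
  shelf 7: 100 + 35 = 135
  shelf 8: 95 + 40 = 135
  shelf 9: 95 + 30 = 125
  shelf 10: 90 = 90
  shelf 11: 55 = 55
No arrangement into 10 shelves stays within capacity, so 11 is optimal.

11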